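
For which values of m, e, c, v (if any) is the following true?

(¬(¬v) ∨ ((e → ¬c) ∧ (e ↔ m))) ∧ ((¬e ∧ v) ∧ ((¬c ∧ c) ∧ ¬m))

Case c = True: the conjunct ¬c is False.
Case c = False: the conjunct c is False.
Both cases fail — unsatisfiable.

No satisfying assignment exists.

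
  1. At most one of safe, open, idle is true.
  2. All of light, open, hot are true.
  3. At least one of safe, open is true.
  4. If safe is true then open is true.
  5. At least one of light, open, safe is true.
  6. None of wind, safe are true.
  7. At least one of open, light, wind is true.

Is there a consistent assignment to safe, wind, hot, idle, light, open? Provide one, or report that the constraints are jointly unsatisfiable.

safe: False, wind: False, hot: True, idle: False, light: True, open: True

  (1) {safe, open, idle}: 1 true — at most one ✓
  (2) {light, open, hot}: all 3 true ✓
  (3) {safe, open}: 1 true — at least one ✓
  (4) safe=F ⇒ open: vacuous ✓
  (5) {light, open, safe}: 2 true — at least one ✓
  (6) {wind, safe}: 0 true — none ✓
  (7) {open, light, wind}: 2 true — at least one ✓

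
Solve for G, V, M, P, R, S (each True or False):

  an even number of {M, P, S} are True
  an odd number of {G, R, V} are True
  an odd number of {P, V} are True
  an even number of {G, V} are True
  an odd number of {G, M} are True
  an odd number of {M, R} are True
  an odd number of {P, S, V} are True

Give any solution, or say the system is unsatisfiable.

G: True, V: True, M: False, P: False, R: True, S: False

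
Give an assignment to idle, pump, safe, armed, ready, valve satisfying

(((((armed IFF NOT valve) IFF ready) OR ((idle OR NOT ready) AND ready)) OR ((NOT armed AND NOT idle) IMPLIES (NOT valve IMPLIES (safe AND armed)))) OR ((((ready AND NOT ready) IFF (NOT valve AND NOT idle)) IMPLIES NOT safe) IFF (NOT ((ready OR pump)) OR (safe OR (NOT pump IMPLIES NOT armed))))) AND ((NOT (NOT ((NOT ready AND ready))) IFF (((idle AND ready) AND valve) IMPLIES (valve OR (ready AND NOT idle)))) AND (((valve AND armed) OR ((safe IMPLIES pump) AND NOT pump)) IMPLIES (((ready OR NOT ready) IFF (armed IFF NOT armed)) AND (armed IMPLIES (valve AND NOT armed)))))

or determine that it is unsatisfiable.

The conjunct NOT (NOT ((NOT ready AND ready))) IFF (((idle AND ready) AND valve) IMPLIES (valve OR (ready AND NOT idle))) is unsatisfiable on its own:
  idle=F, ready=F, valve=F: evaluates to False.
  idle=F, ready=F, valve=T: evaluates to False.
  idle=F, ready=T, valve=F: evaluates to False.
  idle=F, ready=T, valve=T: evaluates to False.
  idle=T, ready=F, valve=F: evaluates to False.
  idle=T, ready=F, valve=T: evaluates to False.
  idle=T, ready=T, valve=F: evaluates to False.
  idle=T, ready=T, valve=T: evaluates to False.
So the whole conjunction is unsatisfiable.

UNSATISFIABLE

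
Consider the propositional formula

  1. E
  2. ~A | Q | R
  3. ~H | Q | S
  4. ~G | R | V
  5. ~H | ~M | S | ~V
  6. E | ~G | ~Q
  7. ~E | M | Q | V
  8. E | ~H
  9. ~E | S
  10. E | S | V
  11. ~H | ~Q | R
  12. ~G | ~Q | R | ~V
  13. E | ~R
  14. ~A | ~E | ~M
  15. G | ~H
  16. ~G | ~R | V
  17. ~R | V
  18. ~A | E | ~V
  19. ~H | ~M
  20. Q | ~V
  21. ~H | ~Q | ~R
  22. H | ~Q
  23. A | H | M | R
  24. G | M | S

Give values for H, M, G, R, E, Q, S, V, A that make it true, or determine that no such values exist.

H: False, M: True, G: False, R: False, E: True, Q: False, S: True, V: False, A: False

Unit clause (E) forces E = True.
In (~E | S) only S is left, so S = True.
Set H = False.
  then (H | ~Q) forces Q = False.
  then (Q | ~V) forces V = False.
  then (~E | M | Q | V) forces M = True.
  then (~A | ~E | ~M) forces A = False.
  then (~R | V) forces R = False.
  then (~G | R | V) forces G = False.
All clauses satisfied.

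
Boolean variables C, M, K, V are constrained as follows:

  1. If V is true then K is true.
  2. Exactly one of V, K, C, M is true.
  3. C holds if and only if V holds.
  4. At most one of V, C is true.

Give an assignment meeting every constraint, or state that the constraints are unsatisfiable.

C = False, M = True, K = False, V = False

  (1) V=F ⇒ K: vacuous ✓
  (2) {V, K, C, M}: 1 true — exactly one ✓
  (3) C=F, V=F — same ✓
  (4) {V, C}: 0 true — at most one ✓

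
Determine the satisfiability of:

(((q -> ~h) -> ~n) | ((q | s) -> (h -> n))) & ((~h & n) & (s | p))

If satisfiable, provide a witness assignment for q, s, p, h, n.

q = False, s = True, p = False, h = False, n = True

  ((q -> ~h) -> ~n) | ((q | s) -> (h -> n)) = True
    (q -> ~h) -> ~n = False
      q -> ~h = True
        ~h = True
      ~n = False
    (q | s) -> (h -> n) = True
      q | s = True
      h -> n = True
  (~h & n) & (s | p) = True
    ~h & n = True
      ~h = True
    s | p = True
Both conjuncts True, so the formula holds.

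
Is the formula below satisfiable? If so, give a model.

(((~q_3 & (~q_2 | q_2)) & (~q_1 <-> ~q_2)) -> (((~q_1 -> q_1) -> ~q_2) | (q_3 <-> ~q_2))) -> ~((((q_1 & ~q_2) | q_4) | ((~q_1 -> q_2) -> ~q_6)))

q_1=F; q_2=T; q_3=T; q_4=F; q_6=T

  (((~q_3 & (~q_2 | q_2)) & (~q_1 <-> ~q_2)) -> (((~q_1 -> q_1) -> ~q_2) | (q_3 <-> ~q_2))) -> ~((((q_1 & ~q_2) | q_4) | ((~q_1 -> q_2) -> ~q_6))) = True
    ((~q_3 & (~q_2 | q_2)) & (~q_1 <-> ~q_2)) -> (((~q_1 -> q_1) -> ~q_2) | (q_3 <-> ~q_2)) = True
      (~q_3 & (~q_2 | q_2)) & (~q_1 <-> ~q_2) = False
        ~q_3 & (~q_2 | q_2) = False
          ~q_3 = False
          ~q_2 | q_2 = True
            ~q_2 = False
        ~q_1 <-> ~q_2 = False
          ~q_1 = True
          ~q_2 = False
      ((~q_1 -> q_1) -> ~q_2) | (q_3 <-> ~q_2) = True
        (~q_1 -> q_1) -> ~q_2 = True
          ~q_1 -> q_1 = False
            ~q_1 = True
          ~q_2 = False
        q_3 <-> ~q_2 = False
          ~q_2 = False
    ~((((q_1 & ~q_2) | q_4) | ((~q_1 -> q_2) -> ~q_6))) = True
      ((q_1 & ~q_2) | q_4) | ((~q_1 -> q_2) -> ~q_6) = False
        (q_1 & ~q_2) | q_4 = False
          q_1 & ~q_2 = False
            ~q_2 = False
        (~q_1 -> q_2) -> ~q_6 = False
          ~q_1 -> q_2 = True
            ~q_1 = True
          ~q_6 = False
The formula evaluates to True.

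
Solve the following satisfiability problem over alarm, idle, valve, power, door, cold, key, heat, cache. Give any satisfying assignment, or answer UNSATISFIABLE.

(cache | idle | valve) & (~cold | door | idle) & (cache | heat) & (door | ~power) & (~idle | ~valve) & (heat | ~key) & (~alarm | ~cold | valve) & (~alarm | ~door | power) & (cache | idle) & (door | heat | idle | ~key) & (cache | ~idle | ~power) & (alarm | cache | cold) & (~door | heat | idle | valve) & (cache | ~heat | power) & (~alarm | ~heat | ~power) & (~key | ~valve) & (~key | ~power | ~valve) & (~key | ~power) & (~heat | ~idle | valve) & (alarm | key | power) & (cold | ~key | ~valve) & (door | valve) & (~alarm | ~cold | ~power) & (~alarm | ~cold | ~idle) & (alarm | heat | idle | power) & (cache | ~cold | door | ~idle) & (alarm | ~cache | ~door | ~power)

alarm = True, idle = False, valve = True, power = False, door = False, cold = False, key = False, heat = True, cache = True

Set alarm = True.
Set idle = False.
  then (cache | idle) forces cache = True.
Try valve = False:
  (~alarm | ~cold | valve) forces cold = False.
  (door | valve) forces door = True.
  (~alarm | ~door | power) forces power = True.
  (~door | heat | idle | valve) forces heat = True.
  clause (~alarm | ~heat | ~power) is falsified — backtrack.
So valve = True.
  then (~key | ~valve) forces key = False.
Set power = False.
  then (~alarm | ~door | power) forces door = False.
  then (~cold | door | idle) forces cold = False.
Set heat = True.
All clauses satisfied.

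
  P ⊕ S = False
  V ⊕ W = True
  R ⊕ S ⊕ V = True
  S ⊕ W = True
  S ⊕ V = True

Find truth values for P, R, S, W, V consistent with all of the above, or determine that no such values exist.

Adding constraints 2, 4, 5 mod 2: every variable appears an even number of times on the left, so the left side is 0.
But the right sides sum to 1 (mod 2). 0 ≠ 1 — the system is inconsistent.

No satisfying assignment exists.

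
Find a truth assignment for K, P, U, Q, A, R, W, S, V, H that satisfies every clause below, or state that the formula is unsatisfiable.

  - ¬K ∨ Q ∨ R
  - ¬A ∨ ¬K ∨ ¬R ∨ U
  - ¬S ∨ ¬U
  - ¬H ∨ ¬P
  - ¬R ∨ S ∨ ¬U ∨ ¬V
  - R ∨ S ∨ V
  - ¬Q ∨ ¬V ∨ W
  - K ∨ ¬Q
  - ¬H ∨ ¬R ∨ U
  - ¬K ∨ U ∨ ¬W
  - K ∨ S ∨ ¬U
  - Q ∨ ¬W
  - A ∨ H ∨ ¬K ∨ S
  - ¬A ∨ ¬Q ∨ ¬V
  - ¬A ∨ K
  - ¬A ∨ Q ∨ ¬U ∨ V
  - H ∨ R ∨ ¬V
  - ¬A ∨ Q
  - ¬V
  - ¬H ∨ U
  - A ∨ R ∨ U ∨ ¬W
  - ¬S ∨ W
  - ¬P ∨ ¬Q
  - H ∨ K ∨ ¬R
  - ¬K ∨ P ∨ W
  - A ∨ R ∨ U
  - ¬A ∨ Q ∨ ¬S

Unit clause (¬V) forces V = False.
Set K = True.
Set P = False.
  then (¬K ∨ P ∨ W) forces W = True.
  then (¬K ∨ U ∨ ¬W) forces U = True.
  then (Q ∨ ¬W) forces Q = True.
  then (¬S ∨ ¬U) forces S = False.
  then (R ∨ S ∨ V) forces R = True.
Set A = True.
Set H = False.
All clauses satisfied.

K=T; P=F; U=T; Q=T; A=T; R=T; W=T; S=F; V=F; H=F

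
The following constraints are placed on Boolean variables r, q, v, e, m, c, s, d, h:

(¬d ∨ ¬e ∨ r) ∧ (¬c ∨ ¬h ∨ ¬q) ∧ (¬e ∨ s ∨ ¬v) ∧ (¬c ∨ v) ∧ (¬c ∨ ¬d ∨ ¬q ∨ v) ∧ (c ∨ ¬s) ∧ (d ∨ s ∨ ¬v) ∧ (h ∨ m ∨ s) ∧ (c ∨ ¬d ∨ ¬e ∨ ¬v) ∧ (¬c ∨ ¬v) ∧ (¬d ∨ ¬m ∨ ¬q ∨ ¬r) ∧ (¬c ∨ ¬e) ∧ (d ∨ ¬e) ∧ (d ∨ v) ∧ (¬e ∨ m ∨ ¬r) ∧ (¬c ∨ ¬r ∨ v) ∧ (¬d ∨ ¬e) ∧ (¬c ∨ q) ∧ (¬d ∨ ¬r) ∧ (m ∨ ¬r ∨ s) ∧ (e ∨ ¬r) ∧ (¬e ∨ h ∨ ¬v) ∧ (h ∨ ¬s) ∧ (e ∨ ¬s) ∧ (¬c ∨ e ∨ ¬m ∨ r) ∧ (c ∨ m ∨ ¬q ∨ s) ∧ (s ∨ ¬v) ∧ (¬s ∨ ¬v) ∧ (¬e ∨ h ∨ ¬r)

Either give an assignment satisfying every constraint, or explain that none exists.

Try r = True:
  (¬d ∨ ¬r) forces d = False.
  (d ∨ ¬e) forces e = False.
  clause (e ∨ ¬r) is falsified — backtrack.
So r = False.
Set q = True.
Set v = False.
  then (¬c ∨ v) forces c = False.
  then (c ∨ ¬s) forces s = False.
  then (d ∨ v) forces d = True.
  then (¬d ∨ ¬e) forces e = False.
  then (c ∨ m ∨ ¬q ∨ s) forces m = True.
Set h = True.
All clauses satisfied.

r = False, q = True, v = False, e = False, m = True, c = False, s = False, d = True, h = True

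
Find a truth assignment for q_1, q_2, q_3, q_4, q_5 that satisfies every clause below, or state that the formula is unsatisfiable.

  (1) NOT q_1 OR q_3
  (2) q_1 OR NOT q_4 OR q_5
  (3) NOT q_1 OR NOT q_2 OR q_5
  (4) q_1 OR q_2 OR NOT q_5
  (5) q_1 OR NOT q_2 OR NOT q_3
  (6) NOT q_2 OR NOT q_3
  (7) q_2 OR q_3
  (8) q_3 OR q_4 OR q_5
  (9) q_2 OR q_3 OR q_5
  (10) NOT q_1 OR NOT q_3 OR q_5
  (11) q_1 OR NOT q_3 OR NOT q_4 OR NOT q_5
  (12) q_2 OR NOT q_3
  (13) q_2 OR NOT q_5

q_1=F, q_2=T, q_3=F, q_4=F, q_5=T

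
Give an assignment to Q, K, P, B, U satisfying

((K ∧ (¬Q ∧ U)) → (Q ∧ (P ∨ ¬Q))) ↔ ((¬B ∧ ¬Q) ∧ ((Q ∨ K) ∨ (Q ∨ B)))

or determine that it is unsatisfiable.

Q=F; K=T; P=F; B=T; U=T

  ((K ∧ (¬Q ∧ U)) → (Q ∧ (P ∨ ¬Q))) ↔ ((¬B ∧ ¬Q) ∧ ((Q ∨ K) ∨ (Q ∨ B))) = True
    (K ∧ (¬Q ∧ U)) → (Q ∧ (P ∨ ¬Q)) = False
      K ∧ (¬Q ∧ U) = True
        ¬Q ∧ U = True
          ¬Q = True
      Q ∧ (P ∨ ¬Q) = False
        P ∨ ¬Q = True
          ¬Q = True
    (¬B ∧ ¬Q) ∧ ((Q ∨ K) ∨ (Q ∨ B)) = False
      ¬B ∧ ¬Q = False
        ¬B = False
        ¬Q = True
      (Q ∨ K) ∨ (Q ∨ B) = True
        Q ∨ K = True
        Q ∨ B = True
The formula evaluates to True.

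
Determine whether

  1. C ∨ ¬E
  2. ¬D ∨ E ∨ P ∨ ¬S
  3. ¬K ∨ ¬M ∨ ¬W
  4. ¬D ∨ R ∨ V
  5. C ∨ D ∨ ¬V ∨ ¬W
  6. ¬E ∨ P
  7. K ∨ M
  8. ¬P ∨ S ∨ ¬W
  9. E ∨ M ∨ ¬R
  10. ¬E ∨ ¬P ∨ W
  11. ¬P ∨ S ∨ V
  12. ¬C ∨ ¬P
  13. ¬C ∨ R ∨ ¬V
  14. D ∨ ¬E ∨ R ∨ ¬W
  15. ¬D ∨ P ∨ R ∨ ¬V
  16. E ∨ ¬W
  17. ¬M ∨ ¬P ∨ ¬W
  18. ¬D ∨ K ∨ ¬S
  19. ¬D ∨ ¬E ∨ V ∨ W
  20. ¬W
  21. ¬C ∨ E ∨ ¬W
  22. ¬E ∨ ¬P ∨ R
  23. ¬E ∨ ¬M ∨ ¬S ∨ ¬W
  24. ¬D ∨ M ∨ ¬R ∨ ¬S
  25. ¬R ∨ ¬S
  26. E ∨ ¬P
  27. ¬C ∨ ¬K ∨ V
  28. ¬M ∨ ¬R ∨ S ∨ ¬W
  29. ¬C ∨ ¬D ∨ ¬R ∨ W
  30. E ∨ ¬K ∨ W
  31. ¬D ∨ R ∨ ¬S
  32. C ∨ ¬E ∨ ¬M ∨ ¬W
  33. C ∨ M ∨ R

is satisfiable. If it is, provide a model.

V = True, R = False, P = False, D = False, S = True, K = False, M = True, E = False, C = False, W = False

Unit clause (¬W) forces W = False.
Set V = True.
Set R = False.
  then (¬C ∨ R ∨ ¬V) forces C = False.
  then (C ∨ M ∨ R) forces M = True.
  then (C ∨ ¬E) forces E = False.
  then (E ∨ ¬P) forces P = False.
  then (E ∨ ¬K ∨ W) forces K = False.
  then (¬D ∨ P ∨ R ∨ ¬V) forces D = False.
Set S = True.
All clauses satisfied.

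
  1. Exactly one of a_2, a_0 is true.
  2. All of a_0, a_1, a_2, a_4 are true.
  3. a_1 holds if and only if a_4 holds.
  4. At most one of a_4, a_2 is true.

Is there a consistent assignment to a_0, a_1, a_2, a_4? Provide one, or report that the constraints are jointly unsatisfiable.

The formula is unsatisfiable.

Case a_0 = True:
  (1) with a_0=T forces a_2 = False.
  Constraint (2) is violated (a_2=F) — contradiction.
Case a_0 = False:
  Constraint (2) is violated (a_0=F) — contradiction.
Both cases fail — unsatisfiable.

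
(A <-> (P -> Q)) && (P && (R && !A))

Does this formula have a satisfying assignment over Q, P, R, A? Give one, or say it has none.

Q=F, P=T, R=T, A=F

  A <-> (P -> Q) = True
    P -> Q = False
  P && (R && !A) = True
    R && !A = True
      !A = True
Both conjuncts True, so the formula holds.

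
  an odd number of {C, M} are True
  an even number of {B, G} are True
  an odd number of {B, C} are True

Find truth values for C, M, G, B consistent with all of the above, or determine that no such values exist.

C=T, M=F, G=F, B=F

{C, M}: 1 true → odd ✓
{B, G}: 0 true → even ✓
{B, C}: 1 true → odd ✓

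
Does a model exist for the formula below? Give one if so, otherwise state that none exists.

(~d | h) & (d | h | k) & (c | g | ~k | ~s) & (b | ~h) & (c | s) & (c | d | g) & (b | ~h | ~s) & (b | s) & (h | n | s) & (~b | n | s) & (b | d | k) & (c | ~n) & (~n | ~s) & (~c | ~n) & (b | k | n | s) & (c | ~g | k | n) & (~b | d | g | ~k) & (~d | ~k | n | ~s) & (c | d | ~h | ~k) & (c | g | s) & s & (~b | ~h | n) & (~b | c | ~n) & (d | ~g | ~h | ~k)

Unit clause (s) forces s = True.
In (~n | ~s) only ~n is left, so n = False.
Set b = True.
  then (~b | ~h | n) forces h = False.
  then (~d | h) forces d = False.
  then (d | h | k) forces k = True.
  then (~b | d | g | ~k) forces g = True.
Set c = True.
All clauses satisfied.

n = False, s = True, b = True, g = True, d = False, h = False, k = True, c = True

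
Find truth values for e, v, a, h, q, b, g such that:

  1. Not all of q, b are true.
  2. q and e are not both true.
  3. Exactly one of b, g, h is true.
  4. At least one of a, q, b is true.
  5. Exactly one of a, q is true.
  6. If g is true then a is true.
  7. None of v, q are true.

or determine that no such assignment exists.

e = False, v = False, a = True, h = False, q = False, b = False, g = True

  (1) {q, b}: 0/2 true — not all ✓
  (2) q=F, e=F — not both ✓
  (3) {b, g, h}: 1 true — exactly one ✓
  (4) {a, q, b}: 1 true — at least one ✓
  (5) {a, q}: 1 true — exactly one ✓
  (6) g=T ⇒ a: T ✓
  (7) {v, q}: 0 true — none ✓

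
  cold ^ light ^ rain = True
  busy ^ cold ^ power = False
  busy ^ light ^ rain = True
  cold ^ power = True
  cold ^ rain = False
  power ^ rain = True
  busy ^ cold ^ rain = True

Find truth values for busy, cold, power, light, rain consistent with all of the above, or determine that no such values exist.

busy = True, cold = True, power = False, light = True, rain = True

cold ^ light ^ rain = T ^ T ^ T = True ✓
busy ^ cold ^ power = T ^ T ^ F = False ✓
busy ^ light ^ rain = T ^ T ^ T = True ✓
cold ^ power = T ^ F = True ✓
cold ^ rain = T ^ T = False ✓
power ^ rain = F ^ T = True ✓
busy ^ cold ^ rain = T ^ T ^ T = True ✓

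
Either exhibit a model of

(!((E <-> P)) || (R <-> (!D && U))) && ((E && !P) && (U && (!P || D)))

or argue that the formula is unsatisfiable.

R = True, D = True, E = True, P = False, U = True

  !((E <-> P)) || (R <-> (!D && U)) = True
    !((E <-> P)) = True
      E <-> P = False
    R <-> (!D && U) = False
      !D && U = False
        !D = False
  (E && !P) && (U && (!P || D)) = True
    E && !P = True
      !P = True
    U && (!P || D) = True
      !P || D = True
        !P = True
Both conjuncts True, so the formula holds.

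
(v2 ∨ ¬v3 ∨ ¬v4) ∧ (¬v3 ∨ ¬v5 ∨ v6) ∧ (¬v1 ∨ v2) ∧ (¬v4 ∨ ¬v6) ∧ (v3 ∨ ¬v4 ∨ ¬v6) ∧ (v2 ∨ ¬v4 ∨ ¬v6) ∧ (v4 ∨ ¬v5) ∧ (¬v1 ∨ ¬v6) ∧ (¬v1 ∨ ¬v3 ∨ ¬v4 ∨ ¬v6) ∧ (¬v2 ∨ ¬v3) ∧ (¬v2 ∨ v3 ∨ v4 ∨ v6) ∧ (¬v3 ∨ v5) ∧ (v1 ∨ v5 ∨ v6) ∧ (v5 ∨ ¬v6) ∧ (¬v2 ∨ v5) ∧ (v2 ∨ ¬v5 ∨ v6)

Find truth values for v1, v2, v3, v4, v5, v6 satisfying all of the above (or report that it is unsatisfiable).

v1 = True, v2 = True, v3 = False, v4 = True, v5 = True, v6 = False

Set v1 = True.
  then (¬v1 ∨ v2) forces v2 = True.
  then (¬v1 ∨ ¬v6) forces v6 = False.
  then (¬v2 ∨ ¬v3) forces v3 = False.
  then (¬v2 ∨ v3 ∨ v4 ∨ v6) forces v4 = True.
  then (¬v2 ∨ v5) forces v5 = True.
All clauses satisfied.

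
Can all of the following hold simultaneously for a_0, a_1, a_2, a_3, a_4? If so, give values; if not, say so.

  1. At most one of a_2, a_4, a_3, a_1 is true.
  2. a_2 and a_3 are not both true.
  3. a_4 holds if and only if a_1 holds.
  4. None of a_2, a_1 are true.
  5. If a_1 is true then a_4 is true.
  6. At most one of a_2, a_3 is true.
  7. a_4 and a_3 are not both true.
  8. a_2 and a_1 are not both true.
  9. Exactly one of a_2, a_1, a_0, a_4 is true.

a_0: True; a_1: False; a_2: False; a_3: True; a_4: False

  (1) {a_2, a_4, a_3, a_1}: 1 true — at most one ✓
  (2) a_2=F, a_3=T — not both ✓
  (3) a_4=F, a_1=F — same ✓
  (4) {a_2, a_1}: 0 true — none ✓
  (5) a_1=F ⇒ a_4: vacuous ✓
  (6) {a_2, a_3}: 1 true — at most one ✓
  (7) a_4=F, a_3=T — not both ✓
  (8) a_2=F, a_1=F — not both ✓
  (9) {a_2, a_1, a_0, a_4}: 1 true — exactly one ✓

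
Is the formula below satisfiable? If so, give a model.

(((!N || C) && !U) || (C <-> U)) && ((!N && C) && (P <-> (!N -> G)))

P = False; U = False; G = False; N = False; C = True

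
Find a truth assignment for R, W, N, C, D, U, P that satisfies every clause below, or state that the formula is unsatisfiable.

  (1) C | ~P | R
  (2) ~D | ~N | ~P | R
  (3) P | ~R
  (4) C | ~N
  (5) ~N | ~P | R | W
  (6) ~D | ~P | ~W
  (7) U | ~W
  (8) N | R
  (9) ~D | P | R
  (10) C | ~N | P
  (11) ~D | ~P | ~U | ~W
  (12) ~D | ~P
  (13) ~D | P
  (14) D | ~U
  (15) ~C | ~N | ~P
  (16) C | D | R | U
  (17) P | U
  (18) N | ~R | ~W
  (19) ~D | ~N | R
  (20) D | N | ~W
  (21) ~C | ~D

Set R = True.
  then (P | ~R) forces P = True.
  then (~D | ~P) forces D = False.
  then (D | ~U) forces U = False.
  then (U | ~W) forces W = False.
Try N = True:
  (C | ~N) forces C = True.
  clause (~C | ~N | ~P) is falsified — backtrack.
So N = False.
Set C = True.
All clauses satisfied.

R = True, W = False, N = False, C = True, D = False, U = False, P = True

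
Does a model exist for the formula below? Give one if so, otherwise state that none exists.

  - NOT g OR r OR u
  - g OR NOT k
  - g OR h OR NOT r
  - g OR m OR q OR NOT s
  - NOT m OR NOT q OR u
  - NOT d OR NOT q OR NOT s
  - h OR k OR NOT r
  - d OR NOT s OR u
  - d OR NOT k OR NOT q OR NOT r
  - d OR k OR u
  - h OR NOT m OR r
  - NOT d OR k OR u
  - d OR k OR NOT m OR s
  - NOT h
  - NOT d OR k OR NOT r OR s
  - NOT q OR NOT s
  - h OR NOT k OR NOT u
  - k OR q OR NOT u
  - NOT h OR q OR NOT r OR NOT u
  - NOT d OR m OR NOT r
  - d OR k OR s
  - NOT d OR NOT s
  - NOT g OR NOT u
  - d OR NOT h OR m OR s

m=T, u=F, k=T, q=F, r=T, h=F, s=F, d=F, g=T

Unit clause (NOT h) forces h = False.
Set m = True.
  then (h OR NOT m OR r) forces r = True.
  then (g OR h OR NOT r) forces g = True.
  then (h OR k OR NOT r) forces k = True.
  then (h OR NOT k OR NOT u) forces u = False.
  then (NOT m OR NOT q OR u) forces q = False.
Try s = True:
  (d OR NOT s OR u) forces d = True.
  clause (NOT d OR NOT s) is falsified — backtrack.
So s = False.
Set d = False.
All clauses satisfied.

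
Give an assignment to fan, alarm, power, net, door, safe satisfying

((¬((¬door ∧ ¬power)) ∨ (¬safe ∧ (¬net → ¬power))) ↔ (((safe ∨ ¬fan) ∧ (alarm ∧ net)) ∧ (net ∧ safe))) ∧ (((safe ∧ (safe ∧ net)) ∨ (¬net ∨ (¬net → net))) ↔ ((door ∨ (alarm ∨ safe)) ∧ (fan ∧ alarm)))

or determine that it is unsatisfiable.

fan: True, alarm: True, power: True, net: True, door: True, safe: True

  (¬((¬door ∧ ¬power)) ∨ (¬safe ∧ (¬net → ¬power))) ↔ (((safe ∨ ¬fan) ∧ (alarm ∧ net)) ∧ (net ∧ safe)) = True
    ¬((¬door ∧ ¬power)) ∨ (¬safe ∧ (¬net → ¬power)) = True
      ¬((¬door ∧ ¬power)) = True
        ¬door ∧ ¬power = False
          ¬door = False
          ¬power = False
      ¬safe ∧ (¬net → ¬power) = False
        ¬safe = False
        ¬net → ¬power = True
          ¬net = False
          ¬power = False
    ((safe ∨ ¬fan) ∧ (alarm ∧ net)) ∧ (net ∧ safe) = True
      (safe ∨ ¬fan) ∧ (alarm ∧ net) = True
        safe ∨ ¬fan = True
          ¬fan = False
        alarm ∧ net = True
      net ∧ safe = True
  ((safe ∧ (safe ∧ net)) ∨ (¬net ∨ (¬net → net))) ↔ ((door ∨ (alarm ∨ safe)) ∧ (fan ∧ alarm)) = True
    (safe ∧ (safe ∧ net)) ∨ (¬net ∨ (¬net → net)) = True
      safe ∧ (safe ∧ net) = True
        safe ∧ net = True
      ¬net ∨ (¬net → net) = True
        ¬net = False
        ¬net → net = True
          ¬net = False
    (door ∨ (alarm ∨ safe)) ∧ (fan ∧ alarm) = True
      door ∨ (alarm ∨ safe) = True
        alarm ∨ safe = True
      fan ∧ alarm = True
Both conjuncts True, so the formula holds.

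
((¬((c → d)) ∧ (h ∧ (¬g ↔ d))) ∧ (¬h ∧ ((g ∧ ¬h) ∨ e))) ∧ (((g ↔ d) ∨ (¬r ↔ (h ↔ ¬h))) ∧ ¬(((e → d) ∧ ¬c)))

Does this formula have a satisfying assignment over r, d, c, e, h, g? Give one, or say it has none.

Unsatisfiable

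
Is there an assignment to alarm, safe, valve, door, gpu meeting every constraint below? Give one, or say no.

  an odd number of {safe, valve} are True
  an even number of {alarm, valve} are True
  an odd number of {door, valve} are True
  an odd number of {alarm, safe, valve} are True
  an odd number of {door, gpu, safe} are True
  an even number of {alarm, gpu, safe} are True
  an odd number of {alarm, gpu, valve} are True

alarm = False; safe = True; valve = False; door = True; gpu = True

{safe, valve}: 1 true → odd ✓
{alarm, valve}: 0 true → even ✓
{door, valve}: 1 true → odd ✓
{alarm, safe, valve}: 1 true → odd ✓
{door, gpu, safe}: 3 true → odd ✓
{alarm, gpu, safe}: 2 true → even ✓
{alarm, gpu, valve}: 1 true → odd ✓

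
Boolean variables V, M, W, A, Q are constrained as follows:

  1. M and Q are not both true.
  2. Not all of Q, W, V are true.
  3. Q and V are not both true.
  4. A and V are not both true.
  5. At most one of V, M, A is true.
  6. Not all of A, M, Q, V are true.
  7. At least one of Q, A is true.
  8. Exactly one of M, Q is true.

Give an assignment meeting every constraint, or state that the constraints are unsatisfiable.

V: False, M: False, W: True, A: False, Q: True

  (1) M=F, Q=T — not both ✓
  (2) {Q, W, V}: 2/3 true — not all ✓
  (3) Q=T, V=F — not both ✓
  (4) A=F, V=F — not both ✓
  (5) {V, M, A}: 0 true — at most one ✓
  (6) {A, M, Q, V}: 1/4 true — not all ✓
  (7) {Q, A}: 1 true — at least one ✓
  (8) {M, Q}: 1 true — exactly one ✓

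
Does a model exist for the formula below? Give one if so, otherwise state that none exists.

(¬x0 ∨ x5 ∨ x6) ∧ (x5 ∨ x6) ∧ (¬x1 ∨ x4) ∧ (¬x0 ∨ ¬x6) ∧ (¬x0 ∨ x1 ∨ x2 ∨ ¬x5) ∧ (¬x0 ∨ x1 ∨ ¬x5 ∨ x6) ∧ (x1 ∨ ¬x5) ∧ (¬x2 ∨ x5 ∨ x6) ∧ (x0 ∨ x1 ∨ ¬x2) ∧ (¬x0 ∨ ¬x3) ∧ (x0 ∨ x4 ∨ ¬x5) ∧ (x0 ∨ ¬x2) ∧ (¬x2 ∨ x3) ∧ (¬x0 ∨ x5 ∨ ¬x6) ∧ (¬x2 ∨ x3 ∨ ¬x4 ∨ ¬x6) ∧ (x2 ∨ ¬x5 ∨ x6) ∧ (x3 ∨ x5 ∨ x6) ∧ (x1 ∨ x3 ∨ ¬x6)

x0: False; x1: True; x2: False; x3: True; x4: True; x5: False; x6: True

Set x0 = False.
  then (x0 ∨ ¬x2) forces x2 = False.
Set x1 = True.
  then (¬x1 ∨ x4) forces x4 = True.
Set x3 = True.
Set x5 = False.
  then (x5 ∨ x6) forces x6 = True.
All clauses satisfied.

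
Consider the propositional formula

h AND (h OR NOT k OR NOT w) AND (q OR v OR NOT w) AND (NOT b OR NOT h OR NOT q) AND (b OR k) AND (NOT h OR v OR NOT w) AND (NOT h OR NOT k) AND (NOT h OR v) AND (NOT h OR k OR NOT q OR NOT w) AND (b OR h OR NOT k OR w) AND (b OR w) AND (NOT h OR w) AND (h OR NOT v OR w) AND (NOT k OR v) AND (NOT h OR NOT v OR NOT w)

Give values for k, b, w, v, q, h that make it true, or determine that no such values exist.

Unsatisfiable — no assignment works.

Case w = True:
  (h) forces h = True.
  (NOT h OR v OR NOT w) forces v = True.
  Clause (NOT h OR NOT v OR NOT w) is falsified — contradiction.
Case w = False:
  (h) forces h = True.
  Clause (NOT h OR w) is falsified — contradiction.
Both cases fail, so the formula is unsatisfiable.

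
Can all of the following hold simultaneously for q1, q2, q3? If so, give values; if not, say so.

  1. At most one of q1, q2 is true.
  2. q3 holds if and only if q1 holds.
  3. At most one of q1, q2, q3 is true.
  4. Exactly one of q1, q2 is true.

q1: False, q2: True, q3: False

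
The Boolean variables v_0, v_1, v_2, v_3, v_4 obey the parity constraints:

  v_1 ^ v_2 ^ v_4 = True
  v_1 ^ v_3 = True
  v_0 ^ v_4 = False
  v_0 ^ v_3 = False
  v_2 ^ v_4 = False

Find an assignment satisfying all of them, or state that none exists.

v_0=F; v_1=T; v_2=F; v_3=F; v_4=F

v_1 ^ v_2 ^ v_4 = T ^ F ^ F = True ✓
v_1 ^ v_3 = T ^ F = True ✓
v_0 ^ v_4 = F ^ F = False ✓
v_0 ^ v_3 = F ^ F = False ✓
v_2 ^ v_4 = F ^ F = False ✓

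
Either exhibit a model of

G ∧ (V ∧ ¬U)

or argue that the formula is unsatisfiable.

G = True; V = True; U = False

  V ∧ ¬U = True
    ¬U = True
Both conjuncts True, so the formula holds.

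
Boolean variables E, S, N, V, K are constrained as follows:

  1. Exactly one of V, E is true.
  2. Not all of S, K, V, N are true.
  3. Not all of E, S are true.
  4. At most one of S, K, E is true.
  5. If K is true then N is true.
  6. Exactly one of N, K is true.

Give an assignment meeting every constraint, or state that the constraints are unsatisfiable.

E = False, S = False, N = True, V = True, K = False

  (1) {V, E}: 1 true — exactly one ✓
  (2) {S, K, V, N}: 2/4 true — not all ✓
  (3) {E, S}: 0/2 true — not all ✓
  (4) {S, K, E}: 0 true — at most one ✓
  (5) K=F ⇒ N: vacuous ✓
  (6) {N, K}: 1 true — exactly one ✓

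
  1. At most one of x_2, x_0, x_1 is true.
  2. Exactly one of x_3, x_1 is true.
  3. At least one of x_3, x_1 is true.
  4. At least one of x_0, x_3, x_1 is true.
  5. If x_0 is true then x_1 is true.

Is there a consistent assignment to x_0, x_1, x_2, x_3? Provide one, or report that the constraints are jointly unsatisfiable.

x_0 = False, x_1 = False, x_2 = False, x_3 = True

  (1) {x_2, x_0, x_1}: 0 true — at most one ✓
  (2) {x_3, x_1}: 1 true — exactly one ✓
  (3) {x_3, x_1}: 1 true — at least one ✓
  (4) {x_0, x_3, x_1}: 1 true — at least one ✓
  (5) x_0=F ⇒ x_1: vacuous ✓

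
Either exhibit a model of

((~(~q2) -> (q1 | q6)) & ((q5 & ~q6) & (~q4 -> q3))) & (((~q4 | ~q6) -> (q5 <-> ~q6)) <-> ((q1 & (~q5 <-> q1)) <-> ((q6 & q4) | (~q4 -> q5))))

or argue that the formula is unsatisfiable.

Case q6 = True: the conjunct ~q6 is False.
Case q6 = False: the formula simplifies to ((~(~q2) -> q1) & (q5 & (~q4 -> q3))) & (q5 <-> ((q1 & (~q5 <-> q1)) <-> (~q4 -> q5))).
  q5 = True: simplifies to ((~(~q2) -> q1) & (~q4 -> q3)) & (q1 & ~q1).
    q1 = True: the conjunct ~q1 is False.
    q1 = False: the conjunct q1 is False.
  q5 = False: the conjunct q5 is False.
Both cases fail — unsatisfiable.

Unsatisfiable — no assignment works.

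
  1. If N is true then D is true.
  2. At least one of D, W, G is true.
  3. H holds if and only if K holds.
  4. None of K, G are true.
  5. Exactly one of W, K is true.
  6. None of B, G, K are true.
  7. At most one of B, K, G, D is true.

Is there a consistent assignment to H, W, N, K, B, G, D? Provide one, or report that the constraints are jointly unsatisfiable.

H = False; W = True; N = False; K = False; B = False; G = False; D = False

  (1) N=F ⇒ D: vacuous ✓
  (2) {D, W, G}: 1 true — at least one ✓
  (3) H=F, K=F — same ✓
  (4) {K, G}: 0 true — none ✓
  (5) {W, K}: 1 true — exactly one ✓
  (6) {B, G, K}: 0 true — none ✓
  (7) {B, K, G, D}: 0 true — at most one ✓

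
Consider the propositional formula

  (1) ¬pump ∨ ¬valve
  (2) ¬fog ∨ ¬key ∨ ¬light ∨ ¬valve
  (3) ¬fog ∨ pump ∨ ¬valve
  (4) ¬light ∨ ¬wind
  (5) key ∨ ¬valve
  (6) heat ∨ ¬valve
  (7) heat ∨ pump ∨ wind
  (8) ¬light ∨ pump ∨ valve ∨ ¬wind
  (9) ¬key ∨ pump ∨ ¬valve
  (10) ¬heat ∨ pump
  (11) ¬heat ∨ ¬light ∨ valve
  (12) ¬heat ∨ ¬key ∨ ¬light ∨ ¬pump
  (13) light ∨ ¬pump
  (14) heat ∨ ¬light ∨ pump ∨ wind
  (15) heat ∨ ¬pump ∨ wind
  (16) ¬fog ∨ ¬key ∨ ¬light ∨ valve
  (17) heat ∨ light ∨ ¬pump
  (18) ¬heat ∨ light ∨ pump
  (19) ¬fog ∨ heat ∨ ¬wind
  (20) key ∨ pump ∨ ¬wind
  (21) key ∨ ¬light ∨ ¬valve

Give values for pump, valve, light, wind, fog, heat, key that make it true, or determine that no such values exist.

pump: False, valve: False, light: False, wind: True, fog: False, heat: False, key: True

Try pump = True:
  (¬pump ∨ ¬valve) forces valve = False.
  (light ∨ ¬pump) forces light = True.
  (¬light ∨ ¬wind) forces wind = False.
  (¬heat ∨ ¬light ∨ valve) forces heat = False.
  clause (heat ∨ ¬pump ∨ wind) is falsified — backtrack.
So pump = False.
  then (¬heat ∨ pump) forces heat = False.
  then (heat ∨ ¬valve) forces valve = False.
  then (heat ∨ pump ∨ wind) forces wind = True.
  then (¬light ∨ pump ∨ valve ∨ ¬wind) forces light = False.
  then (¬fog ∨ heat ∨ ¬wind) forces fog = False.
  then (key ∨ pump ∨ ¬wind) forces key = True.
All clauses satisfied.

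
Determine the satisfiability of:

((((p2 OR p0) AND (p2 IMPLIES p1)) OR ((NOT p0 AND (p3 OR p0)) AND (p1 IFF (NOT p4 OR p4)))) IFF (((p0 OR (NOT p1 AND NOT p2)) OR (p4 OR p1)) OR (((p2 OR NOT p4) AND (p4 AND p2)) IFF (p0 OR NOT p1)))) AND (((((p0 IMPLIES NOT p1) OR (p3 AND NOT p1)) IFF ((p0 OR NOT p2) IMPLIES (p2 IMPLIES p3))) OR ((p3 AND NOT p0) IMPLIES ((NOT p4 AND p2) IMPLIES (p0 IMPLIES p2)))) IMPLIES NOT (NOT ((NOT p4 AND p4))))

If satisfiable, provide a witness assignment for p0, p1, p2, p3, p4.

The conjunct ((((p0 IMPLIES NOT p1) OR (p3 AND NOT p1)) IFF ((p0 OR NOT p2) IMPLIES (p2 IMPLIES p3))) OR ((p3 AND NOT p0) IMPLIES ((NOT p4 AND p2) IMPLIES (p0 IMPLIES p2)))) IMPLIES NOT (NOT ((NOT p4 AND p4))) is unsatisfiable on its own:
  p0 = True: simplifies to NOT (NOT ((NOT p4 AND p4))).
    p4 = True: this becomes NOT (NOT False) = False.
    p4 = False: this becomes NOT (NOT False) = False.
  p0 = False: simplifies to NOT (NOT ((NOT p4 AND p4))).
    p4 = True: this becomes NOT (NOT False) = False.
    p4 = False: this becomes NOT (NOT False) = False.
So the whole conjunction is unsatisfiable.

Unsatisfiable — no assignment works.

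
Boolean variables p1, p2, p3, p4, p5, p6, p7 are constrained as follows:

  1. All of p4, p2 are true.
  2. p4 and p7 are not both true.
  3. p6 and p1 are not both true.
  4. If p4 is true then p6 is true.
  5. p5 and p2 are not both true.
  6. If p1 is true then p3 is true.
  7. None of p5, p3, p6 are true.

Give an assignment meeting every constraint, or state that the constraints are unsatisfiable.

Case p6 = True:
  Constraint (7) is violated (p6=T) — contradiction.
Case p6 = False:
  (1) forces p4 = True.
  Constraint (4) is violated (p4=T, p6=F) — contradiction.
Both cases fail — unsatisfiable.

The formula is unsatisfiable.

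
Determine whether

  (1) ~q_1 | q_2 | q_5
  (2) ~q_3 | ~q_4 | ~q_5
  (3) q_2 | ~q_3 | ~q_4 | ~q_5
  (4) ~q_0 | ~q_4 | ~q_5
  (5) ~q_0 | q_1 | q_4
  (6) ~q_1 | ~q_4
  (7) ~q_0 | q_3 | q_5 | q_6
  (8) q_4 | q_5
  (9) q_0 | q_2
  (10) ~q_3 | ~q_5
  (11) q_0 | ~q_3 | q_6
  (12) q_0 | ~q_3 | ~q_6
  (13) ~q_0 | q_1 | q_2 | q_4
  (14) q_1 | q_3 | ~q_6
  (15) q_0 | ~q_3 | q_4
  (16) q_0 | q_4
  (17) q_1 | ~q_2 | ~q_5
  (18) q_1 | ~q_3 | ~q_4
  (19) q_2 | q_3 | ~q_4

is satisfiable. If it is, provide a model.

q_0=F; q_1=F; q_2=T; q_3=F; q_4=T; q_5=F; q_6=F

Set q_0 = False.
  then (q_0 | q_2) forces q_2 = True.
  then (q_0 | q_4) forces q_4 = True.
  then (~q_1 | ~q_4) forces q_1 = False.
  then (q_1 | ~q_2 | ~q_5) forces q_5 = False.
  then (q_1 | ~q_3 | ~q_4) forces q_3 = False.
  then (q_1 | q_3 | ~q_6) forces q_6 = False.
All clauses satisfied.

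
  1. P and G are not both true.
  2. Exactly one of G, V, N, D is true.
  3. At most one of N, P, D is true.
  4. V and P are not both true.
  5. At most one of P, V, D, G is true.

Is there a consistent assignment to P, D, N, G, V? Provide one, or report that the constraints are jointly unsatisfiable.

P = False, D = False, N = False, G = True, V = False

  (1) P=F, G=T — not both ✓
  (2) {G, V, N, D}: 1 true — exactly one ✓
  (3) {N, P, D}: 0 true — at most one ✓
  (4) V=F, P=F — not both ✓
  (5) {P, V, D, G}: 1 true — at most one ✓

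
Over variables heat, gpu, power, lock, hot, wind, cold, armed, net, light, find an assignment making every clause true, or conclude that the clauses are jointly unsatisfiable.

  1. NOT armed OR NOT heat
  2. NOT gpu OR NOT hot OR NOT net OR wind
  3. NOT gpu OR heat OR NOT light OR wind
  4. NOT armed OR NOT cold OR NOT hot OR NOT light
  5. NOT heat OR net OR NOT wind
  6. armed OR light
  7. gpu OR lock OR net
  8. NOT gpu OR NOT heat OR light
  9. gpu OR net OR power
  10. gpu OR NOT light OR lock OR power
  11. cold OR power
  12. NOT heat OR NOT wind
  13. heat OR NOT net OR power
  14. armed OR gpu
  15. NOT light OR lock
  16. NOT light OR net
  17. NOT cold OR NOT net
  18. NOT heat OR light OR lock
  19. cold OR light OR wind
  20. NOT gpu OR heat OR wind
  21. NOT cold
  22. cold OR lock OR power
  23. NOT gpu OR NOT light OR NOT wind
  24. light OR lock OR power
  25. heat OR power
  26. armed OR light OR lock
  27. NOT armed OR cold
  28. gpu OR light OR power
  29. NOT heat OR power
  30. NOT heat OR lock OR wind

heat = True; gpu = True; power = True; lock = True; hot = False; wind = False; cold = False; armed = False; net = True; light = True

Unit clause (NOT cold) forces cold = False.
In (NOT armed OR cold) only NOT armed is left, so armed = False.
In (armed OR light) only light is left, so light = True.
In (cold OR power) only power is left, so power = True.
In (armed OR gpu) only gpu is left, so gpu = True.
In (NOT light OR lock) only lock is left, so lock = True.
In (NOT light OR net) only net is left, so net = True.
In (NOT gpu OR NOT light OR NOT wind) only NOT wind is left, so wind = False.
In (NOT gpu OR NOT hot OR NOT net OR wind) only NOT hot is left, so hot = False.
In (NOT gpu OR heat OR NOT light OR wind) only heat is left, so heat = True.
All clauses satisfied.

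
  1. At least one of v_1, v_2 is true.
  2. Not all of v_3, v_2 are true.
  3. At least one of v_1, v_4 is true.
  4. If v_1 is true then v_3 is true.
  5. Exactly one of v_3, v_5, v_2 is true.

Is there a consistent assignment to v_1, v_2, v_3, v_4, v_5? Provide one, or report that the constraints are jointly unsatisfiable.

v_1=T; v_2=F; v_3=T; v_4=T; v_5=F

  (1) {v_1, v_2}: 1 true — at least one ✓
  (2) {v_3, v_2}: 1/2 true — not all ✓
  (3) {v_1, v_4}: 2 true — at least one ✓
  (4) v_1=T ⇒ v_3: T ✓
  (5) {v_3, v_5, v_2}: 1 true — exactly one ✓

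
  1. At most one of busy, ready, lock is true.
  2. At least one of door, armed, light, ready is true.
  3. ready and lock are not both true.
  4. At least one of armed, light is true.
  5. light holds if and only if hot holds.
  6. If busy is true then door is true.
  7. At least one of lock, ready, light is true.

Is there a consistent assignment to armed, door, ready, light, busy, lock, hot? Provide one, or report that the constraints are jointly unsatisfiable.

armed: False, door: False, ready: False, light: True, busy: False, lock: False, hot: True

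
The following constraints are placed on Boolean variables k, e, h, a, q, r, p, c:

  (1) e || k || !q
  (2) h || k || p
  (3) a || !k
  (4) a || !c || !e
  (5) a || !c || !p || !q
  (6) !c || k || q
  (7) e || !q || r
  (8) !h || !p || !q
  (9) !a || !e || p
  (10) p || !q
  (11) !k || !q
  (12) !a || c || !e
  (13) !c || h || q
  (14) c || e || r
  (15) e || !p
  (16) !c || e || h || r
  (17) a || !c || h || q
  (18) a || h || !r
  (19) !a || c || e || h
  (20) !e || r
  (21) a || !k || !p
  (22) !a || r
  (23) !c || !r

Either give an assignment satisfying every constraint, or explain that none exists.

k=F, e=T, h=T, a=F, q=F, r=T, p=T, c=F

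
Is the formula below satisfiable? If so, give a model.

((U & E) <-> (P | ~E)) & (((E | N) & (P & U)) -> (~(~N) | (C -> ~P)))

P = True, C = True, N = True, E = True, U = True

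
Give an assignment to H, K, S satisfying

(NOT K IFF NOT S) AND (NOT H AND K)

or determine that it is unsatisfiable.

H = False, K = True, S = True

  NOT K IFF NOT S = True
    NOT K = False
    NOT S = False
  NOT H AND K = True
    NOT H = True
Both conjuncts True, so the formula holds.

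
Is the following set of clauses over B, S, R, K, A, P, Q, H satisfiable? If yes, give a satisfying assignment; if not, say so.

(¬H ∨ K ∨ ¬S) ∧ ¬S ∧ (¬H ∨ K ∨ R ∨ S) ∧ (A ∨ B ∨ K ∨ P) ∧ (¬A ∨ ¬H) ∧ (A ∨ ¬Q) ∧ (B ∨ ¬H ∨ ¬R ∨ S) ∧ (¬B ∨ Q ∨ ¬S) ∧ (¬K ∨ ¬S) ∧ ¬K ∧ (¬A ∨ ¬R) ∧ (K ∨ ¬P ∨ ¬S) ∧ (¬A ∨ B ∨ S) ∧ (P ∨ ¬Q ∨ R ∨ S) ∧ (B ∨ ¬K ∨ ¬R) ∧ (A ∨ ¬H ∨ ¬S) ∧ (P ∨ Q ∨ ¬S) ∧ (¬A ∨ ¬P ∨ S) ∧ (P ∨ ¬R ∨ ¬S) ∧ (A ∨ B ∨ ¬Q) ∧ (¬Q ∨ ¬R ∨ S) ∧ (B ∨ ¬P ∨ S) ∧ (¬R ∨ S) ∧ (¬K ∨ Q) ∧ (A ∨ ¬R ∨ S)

Unit clause (¬S) forces S = False.
Unit clause (¬K) forces K = False.
In (¬R ∨ S) only ¬R is left, so R = False.
In (¬H ∨ K ∨ R ∨ S) only ¬H is left, so H = False.
Try B = False:
  (¬A ∨ B ∨ S) forces A = False.
  (A ∨ B ∨ K ∨ P) forces P = True.
  clause (B ∨ ¬P ∨ S) is falsified — backtrack.
So B = True.
Set A = True.
  then (¬A ∨ ¬P ∨ S) forces P = False.
  then (P ∨ ¬Q ∨ R ∨ S) forces Q = False.
All clauses satisfied.

B = True, S = False, R = False, K = False, A = True, P = False, Q = False, H = False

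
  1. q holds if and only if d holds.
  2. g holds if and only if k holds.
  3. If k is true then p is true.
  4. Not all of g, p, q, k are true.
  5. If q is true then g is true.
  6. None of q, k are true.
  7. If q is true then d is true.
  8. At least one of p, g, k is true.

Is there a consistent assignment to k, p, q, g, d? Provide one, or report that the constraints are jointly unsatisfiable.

k = False, p = True, q = False, g = False, d = False

  (1) q=F, d=F — same ✓
  (2) g=F, k=F — same ✓
  (3) k=F ⇒ p: vacuous ✓
  (4) {g, p, q, k}: 1/4 true — not all ✓
  (5) q=F ⇒ g: vacuous ✓
  (6) {q, k}: 0 true — none ✓
  (7) q=F ⇒ d: vacuous ✓
  (8) {p, g, k}: 1 true — at least one ✓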